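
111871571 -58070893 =53800678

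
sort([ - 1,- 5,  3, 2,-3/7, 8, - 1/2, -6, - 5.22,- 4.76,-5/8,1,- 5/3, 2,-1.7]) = [-6,-5.22 ,-5, - 4.76, - 1.7, - 5/3, - 1, - 5/8,-1/2, - 3/7,1, 2,  2, 3,8 ]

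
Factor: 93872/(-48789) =-2^4*3^( - 3)*13^( -1 )*139^( - 1 )*5867^1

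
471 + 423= 894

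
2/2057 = 2/2057 = 0.00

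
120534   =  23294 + 97240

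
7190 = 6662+528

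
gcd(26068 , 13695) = 1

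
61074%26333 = 8408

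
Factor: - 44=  - 2^2 * 11^1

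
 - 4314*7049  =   - 30409386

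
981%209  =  145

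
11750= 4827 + 6923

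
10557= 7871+2686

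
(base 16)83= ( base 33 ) 3W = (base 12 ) ab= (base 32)43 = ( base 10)131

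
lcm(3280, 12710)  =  101680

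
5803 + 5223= 11026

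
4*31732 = 126928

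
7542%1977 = 1611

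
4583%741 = 137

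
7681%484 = 421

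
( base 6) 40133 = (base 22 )AI5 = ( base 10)5241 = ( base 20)d21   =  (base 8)12171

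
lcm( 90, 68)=3060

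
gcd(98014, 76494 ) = 2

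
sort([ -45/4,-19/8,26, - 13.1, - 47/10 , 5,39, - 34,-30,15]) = [ - 34 , - 30 , - 13.1, - 45/4,- 47/10,-19/8,5,15,26,39]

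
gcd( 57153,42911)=1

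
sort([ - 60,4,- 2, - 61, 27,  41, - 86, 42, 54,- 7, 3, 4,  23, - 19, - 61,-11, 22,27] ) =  [ - 86, - 61,-61,-60, - 19,-11, - 7, - 2, 3, 4, 4,22, 23,27, 27,41, 42, 54 ]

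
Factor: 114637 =29^1 * 59^1*67^1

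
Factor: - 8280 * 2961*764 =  - 2^5*3^4*5^1*7^1*23^1*47^1*191^1 = - 18731049120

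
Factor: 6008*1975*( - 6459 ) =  - 2^3*3^1*5^2  *79^1*751^1*2153^1  =  -76641202200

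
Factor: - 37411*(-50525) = 1890190775 = 5^2*11^1*19^1*43^1*47^1 * 179^1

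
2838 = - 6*(-473 ) 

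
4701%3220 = 1481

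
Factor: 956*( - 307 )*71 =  - 20837932 =- 2^2*71^1 * 239^1*307^1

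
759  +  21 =780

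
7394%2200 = 794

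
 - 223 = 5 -228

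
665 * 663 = 440895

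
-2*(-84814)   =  169628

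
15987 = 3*5329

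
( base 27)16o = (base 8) 1623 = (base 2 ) 1110010011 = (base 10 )915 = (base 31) TG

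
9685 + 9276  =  18961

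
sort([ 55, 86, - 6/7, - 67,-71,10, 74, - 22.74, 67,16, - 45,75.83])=[ - 71, - 67,- 45,-22.74, - 6/7 , 10, 16,55, 67, 74,  75.83 , 86]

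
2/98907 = 2/98907 = 0.00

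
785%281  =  223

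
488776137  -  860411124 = - 371634987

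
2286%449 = 41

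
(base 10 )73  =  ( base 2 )1001001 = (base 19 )3G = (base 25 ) 2n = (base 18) 41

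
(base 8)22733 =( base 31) A2J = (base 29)BF5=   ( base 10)9691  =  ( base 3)111021221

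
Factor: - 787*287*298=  - 2^1*7^1*41^1*149^1 *787^1 =- 67308962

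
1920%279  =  246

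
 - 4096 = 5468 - 9564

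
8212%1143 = 211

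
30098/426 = 15049/213 = 70.65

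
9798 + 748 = 10546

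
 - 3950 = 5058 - 9008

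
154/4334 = 7/197=0.04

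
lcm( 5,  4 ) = 20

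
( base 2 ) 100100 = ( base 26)1A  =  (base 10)36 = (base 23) 1D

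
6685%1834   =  1183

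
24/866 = 12/433 = 0.03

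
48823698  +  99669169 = 148492867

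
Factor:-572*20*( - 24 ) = 2^7*3^1*5^1*11^1*13^1 = 274560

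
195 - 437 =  - 242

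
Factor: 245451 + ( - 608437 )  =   - 2^1*13^1 *23^1*607^1=- 362986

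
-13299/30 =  - 4433/10= - 443.30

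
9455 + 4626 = 14081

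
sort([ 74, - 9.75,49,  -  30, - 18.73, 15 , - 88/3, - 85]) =[ - 85  , - 30, - 88/3, - 18.73, - 9.75, 15,49, 74 ] 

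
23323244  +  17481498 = 40804742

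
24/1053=8/351  =  0.02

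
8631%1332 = 639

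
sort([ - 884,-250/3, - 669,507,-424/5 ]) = [ - 884, - 669 , - 424/5,-250/3, 507]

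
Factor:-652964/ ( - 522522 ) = 866/693 = 2^1*3^( - 2) * 7^(-1)*11^( - 1)*433^1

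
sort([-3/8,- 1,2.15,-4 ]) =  [ - 4, - 1,- 3/8,2.15 ] 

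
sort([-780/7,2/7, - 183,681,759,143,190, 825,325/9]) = [ - 183, - 780/7,2/7, 325/9,143, 190,681, 759, 825]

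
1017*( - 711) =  - 723087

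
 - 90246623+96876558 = 6629935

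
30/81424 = 15/40712 = 0.00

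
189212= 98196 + 91016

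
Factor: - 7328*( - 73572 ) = 2^7*3^1 * 229^1*6131^1 = 539135616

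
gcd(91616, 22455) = 1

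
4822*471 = 2271162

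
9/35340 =3/11780 = 0.00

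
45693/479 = 95 + 188/479 = 95.39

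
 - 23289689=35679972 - 58969661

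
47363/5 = 9472+3/5 = 9472.60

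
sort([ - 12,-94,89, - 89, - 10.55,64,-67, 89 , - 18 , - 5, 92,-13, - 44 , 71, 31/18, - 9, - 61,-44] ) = [ - 94, - 89 , - 67, - 61, - 44, - 44,-18, - 13, - 12, - 10.55 ,  -  9, - 5,  31/18, 64 , 71, 89, 89, 92 ]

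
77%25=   2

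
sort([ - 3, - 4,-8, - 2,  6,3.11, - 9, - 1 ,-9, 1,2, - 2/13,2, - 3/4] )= [ - 9, - 9, - 8, - 4, - 3,-2,-1, - 3/4,  -  2/13, 1,2,  2,3.11, 6]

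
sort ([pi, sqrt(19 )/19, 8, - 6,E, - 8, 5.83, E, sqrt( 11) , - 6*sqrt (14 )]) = [  -  6*sqrt( 14),-8, - 6,  sqrt( 19 ) /19,E, E, pi, sqrt( 11 ), 5.83,8 ]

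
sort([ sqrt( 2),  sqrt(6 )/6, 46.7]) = [ sqrt( 6)/6,sqrt (2 ), 46.7 ]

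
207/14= 207/14 = 14.79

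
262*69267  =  18147954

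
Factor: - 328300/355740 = -3^( - 1)*5^1*11^( - 2)*67^1 = - 335/363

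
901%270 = 91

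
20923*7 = 146461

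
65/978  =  65/978 = 0.07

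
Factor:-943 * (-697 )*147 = 96618837= 3^1 * 7^2 * 17^1*23^1*41^2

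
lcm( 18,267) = 1602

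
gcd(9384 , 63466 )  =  2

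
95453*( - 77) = - 7349881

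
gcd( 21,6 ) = 3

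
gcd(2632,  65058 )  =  14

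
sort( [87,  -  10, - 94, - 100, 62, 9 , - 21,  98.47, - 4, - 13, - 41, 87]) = [ - 100, - 94, - 41, - 21, - 13, - 10,-4, 9,62, 87,  87,  98.47] 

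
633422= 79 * 8018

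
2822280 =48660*58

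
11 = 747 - 736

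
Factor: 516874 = 2^1*258437^1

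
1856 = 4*464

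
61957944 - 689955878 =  - 627997934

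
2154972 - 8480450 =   -  6325478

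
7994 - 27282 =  - 19288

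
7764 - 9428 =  - 1664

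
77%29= 19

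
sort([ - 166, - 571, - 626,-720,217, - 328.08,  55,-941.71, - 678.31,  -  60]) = [-941.71 ,-720 ,- 678.31 ,  -  626, - 571,-328.08,-166, - 60, 55, 217]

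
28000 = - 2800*( - 10)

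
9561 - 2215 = 7346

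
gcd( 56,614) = 2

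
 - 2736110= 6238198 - 8974308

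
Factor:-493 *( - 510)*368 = 2^5*3^1 * 5^1*17^2*23^1 * 29^1 = 92526240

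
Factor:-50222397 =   -  3^1*16740799^1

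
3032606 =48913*62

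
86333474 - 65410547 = 20922927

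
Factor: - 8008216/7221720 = - 1001027/902715 = -3^(-1 ) *5^( - 1 )*11^( - 1) * 5471^( - 1)*1001027^1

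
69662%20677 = 7631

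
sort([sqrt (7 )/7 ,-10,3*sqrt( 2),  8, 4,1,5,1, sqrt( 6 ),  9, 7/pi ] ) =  [ - 10, sqrt( 7 )/7,1,1, 7/pi, sqrt( 6 ), 4, 3*sqrt( 2 ) , 5, 8,9 ] 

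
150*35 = 5250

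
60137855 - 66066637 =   -  5928782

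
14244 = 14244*1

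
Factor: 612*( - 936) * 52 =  - 29787264 = - 2^7*3^4 * 13^2*17^1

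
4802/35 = 686/5 =137.20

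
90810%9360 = 6570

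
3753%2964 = 789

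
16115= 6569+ 9546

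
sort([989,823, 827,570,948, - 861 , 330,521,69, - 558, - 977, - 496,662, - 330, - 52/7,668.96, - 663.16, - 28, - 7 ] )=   [ - 977,  -  861, - 663.16, - 558, - 496, - 330,-28, - 52/7, - 7,69,330 , 521,570,662 , 668.96,823, 827, 948,989] 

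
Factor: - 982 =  - 2^1*491^1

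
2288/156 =14+2/3 = 14.67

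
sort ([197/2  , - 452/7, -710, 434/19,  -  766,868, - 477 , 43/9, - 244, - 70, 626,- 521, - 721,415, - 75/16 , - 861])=[ - 861, - 766, - 721,  -  710, - 521 , - 477,-244, - 70,  -  452/7,-75/16,43/9, 434/19, 197/2, 415,626 , 868 ] 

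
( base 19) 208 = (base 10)730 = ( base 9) 1001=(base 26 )122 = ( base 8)1332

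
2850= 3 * 950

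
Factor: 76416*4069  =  310936704 =2^7*3^1 *13^1*199^1*313^1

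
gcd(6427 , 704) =1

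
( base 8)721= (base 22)l3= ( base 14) 253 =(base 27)h6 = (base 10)465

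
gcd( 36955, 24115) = 5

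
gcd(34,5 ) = 1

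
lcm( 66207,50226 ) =1456554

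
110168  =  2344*47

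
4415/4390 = 883/878 = 1.01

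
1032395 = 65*15883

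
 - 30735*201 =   -  6177735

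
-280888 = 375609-656497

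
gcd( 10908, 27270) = 5454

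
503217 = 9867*51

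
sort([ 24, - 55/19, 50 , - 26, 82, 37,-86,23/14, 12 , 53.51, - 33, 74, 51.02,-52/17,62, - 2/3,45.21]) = [-86, - 33, - 26  , - 52/17, - 55/19, - 2/3, 23/14,12, 24, 37, 45.21, 50,51.02, 53.51,62, 74, 82]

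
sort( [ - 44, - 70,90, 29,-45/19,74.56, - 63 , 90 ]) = [-70, - 63, - 44,- 45/19 , 29,  74.56, 90,90]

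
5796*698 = 4045608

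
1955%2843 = 1955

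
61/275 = 61/275 = 0.22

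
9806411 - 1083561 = 8722850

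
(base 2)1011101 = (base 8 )135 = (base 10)93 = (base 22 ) 45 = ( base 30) 33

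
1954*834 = 1629636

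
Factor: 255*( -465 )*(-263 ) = 31185225 = 3^2*5^2 * 17^1 * 31^1*263^1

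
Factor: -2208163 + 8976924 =6768761= 6768761^1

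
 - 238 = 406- 644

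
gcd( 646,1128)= 2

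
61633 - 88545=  - 26912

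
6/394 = 3/197 = 0.02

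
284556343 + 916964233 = 1201520576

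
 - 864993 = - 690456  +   - 174537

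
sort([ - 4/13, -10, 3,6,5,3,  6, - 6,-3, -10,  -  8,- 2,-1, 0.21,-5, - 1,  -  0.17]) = [- 10, - 10, - 8 , - 6,-5, - 3,-2,  -  1,-1, - 4/13, - 0.17,0.21, 3 , 3, 5,6 , 6 ] 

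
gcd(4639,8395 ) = 1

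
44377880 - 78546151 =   -  34168271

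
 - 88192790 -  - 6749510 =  - 81443280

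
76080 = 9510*8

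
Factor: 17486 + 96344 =2^1*5^1*11383^1 = 113830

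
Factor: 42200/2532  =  50/3 = 2^1*3^( - 1 )*5^2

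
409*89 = 36401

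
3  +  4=7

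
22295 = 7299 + 14996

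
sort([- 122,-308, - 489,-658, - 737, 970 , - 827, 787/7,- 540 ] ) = [ - 827, -737, - 658 ,-540, - 489, - 308,- 122, 787/7,970 ]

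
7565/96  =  78 + 77/96=78.80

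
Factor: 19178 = 2^1*43^1*223^1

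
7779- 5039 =2740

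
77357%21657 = 12386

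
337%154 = 29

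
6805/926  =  7 + 323/926 = 7.35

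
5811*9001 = 52304811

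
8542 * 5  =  42710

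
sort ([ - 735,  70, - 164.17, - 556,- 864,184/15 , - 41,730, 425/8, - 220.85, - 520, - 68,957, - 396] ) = [ - 864, - 735, - 556,  -  520, - 396, - 220.85, - 164.17 , - 68, - 41, 184/15, 425/8, 70,730,957]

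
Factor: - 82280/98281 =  - 2^3 *5^1*11^2 * 17^1 * 29^(- 1) *3389^( - 1 )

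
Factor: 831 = 3^1*277^1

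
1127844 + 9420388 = 10548232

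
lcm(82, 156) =6396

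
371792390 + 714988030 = 1086780420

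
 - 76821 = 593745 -670566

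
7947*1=7947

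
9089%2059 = 853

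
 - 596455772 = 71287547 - 667743319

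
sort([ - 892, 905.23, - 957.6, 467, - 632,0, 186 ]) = [ - 957.6, - 892, - 632, 0, 186,467, 905.23]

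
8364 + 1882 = 10246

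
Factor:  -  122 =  - 2^1 * 61^1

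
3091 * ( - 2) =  - 6182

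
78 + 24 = 102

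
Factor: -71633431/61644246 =-2^( - 1 )*3^( - 1)*19^(- 1)*23^1*137^ ( - 1) *3947^(-1) * 3114497^1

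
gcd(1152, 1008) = 144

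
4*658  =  2632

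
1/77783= 1/77783 = 0.00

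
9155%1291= 118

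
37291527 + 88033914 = 125325441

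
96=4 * 24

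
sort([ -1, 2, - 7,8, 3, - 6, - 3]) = [ - 7, - 6, - 3 , - 1, 2,3, 8 ] 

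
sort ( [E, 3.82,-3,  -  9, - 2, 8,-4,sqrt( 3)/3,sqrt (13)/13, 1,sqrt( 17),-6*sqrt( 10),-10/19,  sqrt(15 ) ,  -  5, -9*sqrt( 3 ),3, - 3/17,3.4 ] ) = [ - 6 * sqrt (10),-9*sqrt( 3 ), - 9, - 5,  -  4, - 3, - 2, - 10/19, - 3/17,sqrt(13)/13,sqrt( 3)/3, 1, E,3, 3.4, 3.82,sqrt(15), sqrt(17),8]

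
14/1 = 14 = 14.00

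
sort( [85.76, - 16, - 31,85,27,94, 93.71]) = [ - 31, - 16,27, 85,85.76,93.71,94] 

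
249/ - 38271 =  - 83/12757 = -  0.01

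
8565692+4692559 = 13258251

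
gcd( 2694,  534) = 6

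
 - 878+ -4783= - 5661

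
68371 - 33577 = 34794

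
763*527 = 402101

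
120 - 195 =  - 75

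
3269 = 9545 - 6276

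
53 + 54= 107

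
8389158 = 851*9858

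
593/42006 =593/42006= 0.01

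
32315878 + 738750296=771066174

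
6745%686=571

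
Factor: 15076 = 2^2*3769^1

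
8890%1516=1310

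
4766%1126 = 262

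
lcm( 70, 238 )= 1190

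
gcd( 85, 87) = 1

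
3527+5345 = 8872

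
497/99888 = 497/99888 =0.00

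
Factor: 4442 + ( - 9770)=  -2^4* 3^2*37^1 = - 5328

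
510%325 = 185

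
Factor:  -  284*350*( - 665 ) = 66101000= 2^3*5^3*7^2*19^1*71^1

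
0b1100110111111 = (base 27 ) 913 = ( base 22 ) DDD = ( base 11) 4A52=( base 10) 6591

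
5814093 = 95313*61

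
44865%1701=639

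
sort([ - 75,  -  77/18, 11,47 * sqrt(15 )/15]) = [ - 75, - 77/18,11,47*sqrt ( 15) /15] 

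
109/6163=109/6163 = 0.02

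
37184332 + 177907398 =215091730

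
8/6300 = 2/1575 = 0.00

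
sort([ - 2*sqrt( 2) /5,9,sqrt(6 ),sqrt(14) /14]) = [ - 2  *  sqrt(2 )/5,sqrt(14 )/14 , sqrt( 6 ), 9] 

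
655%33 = 28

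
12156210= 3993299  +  8162911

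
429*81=34749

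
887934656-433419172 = 454515484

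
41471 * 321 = 13312191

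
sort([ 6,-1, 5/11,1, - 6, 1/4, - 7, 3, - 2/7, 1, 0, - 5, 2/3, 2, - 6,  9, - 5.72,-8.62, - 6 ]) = [-8.62, - 7,-6,-6, - 6, - 5.72, - 5, - 1, - 2/7,  0,1/4,5/11, 2/3, 1, 1, 2,3,6, 9]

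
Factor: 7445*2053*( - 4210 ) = -2^1*5^2*421^1*1489^1*2053^1 =- 64348102850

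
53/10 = 53/10 = 5.30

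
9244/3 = 9244/3 = 3081.33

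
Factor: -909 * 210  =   - 190890 = - 2^1*3^3*5^1 * 7^1 * 101^1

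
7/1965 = 7/1965 = 0.00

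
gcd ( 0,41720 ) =41720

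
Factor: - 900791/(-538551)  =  3^( - 2)*13^( - 1)*239^1*3769^1*4603^(-1 ) 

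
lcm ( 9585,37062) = 555930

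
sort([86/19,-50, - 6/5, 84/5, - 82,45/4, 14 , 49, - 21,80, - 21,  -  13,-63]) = [ - 82, - 63, - 50, - 21, - 21, - 13, - 6/5, 86/19, 45/4,14, 84/5,49 , 80 ]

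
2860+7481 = 10341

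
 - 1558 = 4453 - 6011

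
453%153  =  147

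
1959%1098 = 861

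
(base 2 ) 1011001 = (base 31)2r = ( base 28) 35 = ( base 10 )89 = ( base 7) 155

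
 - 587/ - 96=587/96 = 6.11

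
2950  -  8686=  - 5736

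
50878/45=1130 + 28/45 = 1130.62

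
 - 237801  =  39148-276949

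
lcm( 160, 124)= 4960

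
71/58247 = 71/58247 =0.00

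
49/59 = 49/59 = 0.83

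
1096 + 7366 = 8462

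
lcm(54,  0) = 0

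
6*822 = 4932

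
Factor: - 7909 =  - 11^1*719^1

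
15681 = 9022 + 6659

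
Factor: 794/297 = 2^1*3^(  -  3 )*11^( - 1)*397^1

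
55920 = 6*9320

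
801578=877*914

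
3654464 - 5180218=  - 1525754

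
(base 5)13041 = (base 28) 18D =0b1111111101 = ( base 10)1021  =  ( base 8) 1775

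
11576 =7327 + 4249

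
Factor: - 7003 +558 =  - 6445=-5^1*1289^1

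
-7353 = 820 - 8173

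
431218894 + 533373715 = 964592609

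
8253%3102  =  2049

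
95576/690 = 47788/345= 138.52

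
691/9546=691/9546 = 0.07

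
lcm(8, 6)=24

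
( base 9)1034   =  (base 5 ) 11020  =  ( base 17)2AC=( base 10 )760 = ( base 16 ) 2F8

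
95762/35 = 2736 + 2/35= 2736.06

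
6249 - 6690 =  - 441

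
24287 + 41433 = 65720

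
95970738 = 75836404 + 20134334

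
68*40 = 2720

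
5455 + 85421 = 90876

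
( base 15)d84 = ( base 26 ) 4D7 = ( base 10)3049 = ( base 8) 5751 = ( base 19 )889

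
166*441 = 73206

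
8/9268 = 2/2317 = 0.00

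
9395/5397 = 9395/5397 =1.74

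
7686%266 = 238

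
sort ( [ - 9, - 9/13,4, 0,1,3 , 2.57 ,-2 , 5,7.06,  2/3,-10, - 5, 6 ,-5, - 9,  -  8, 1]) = [-10,-9, -9, -8,-5,  -  5, - 2, - 9/13 , 0,2/3, 1,1,2.57, 3,4, 5,  6 , 7.06]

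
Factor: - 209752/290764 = -334/463 = -  2^1*167^1*463^( - 1)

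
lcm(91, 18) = 1638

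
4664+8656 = 13320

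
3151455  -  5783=3145672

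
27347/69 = 396 + 1/3 = 396.33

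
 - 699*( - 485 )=339015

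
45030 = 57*790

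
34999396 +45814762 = 80814158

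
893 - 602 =291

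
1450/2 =725 = 725.00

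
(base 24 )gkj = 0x25f3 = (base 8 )22763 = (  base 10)9715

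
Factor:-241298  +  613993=372695  =  5^1*131^1*569^1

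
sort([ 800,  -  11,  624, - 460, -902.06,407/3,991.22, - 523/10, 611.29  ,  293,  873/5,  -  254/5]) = [ - 902.06, - 460, - 523/10, -254/5,-11,407/3,873/5, 293,  611.29, 624,800, 991.22]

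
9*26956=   242604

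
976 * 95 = 92720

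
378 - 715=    - 337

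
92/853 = 92/853=0.11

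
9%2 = 1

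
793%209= 166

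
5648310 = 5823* 970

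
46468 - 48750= - 2282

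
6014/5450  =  3007/2725 = 1.10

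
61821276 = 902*68538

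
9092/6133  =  1 + 2959/6133 = 1.48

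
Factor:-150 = -2^1*3^1 * 5^2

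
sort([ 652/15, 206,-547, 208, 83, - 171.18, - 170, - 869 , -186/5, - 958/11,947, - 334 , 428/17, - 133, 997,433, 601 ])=[ - 869 , - 547, - 334, - 171.18, - 170  , - 133, - 958/11, - 186/5 , 428/17,652/15 , 83, 206,208 , 433, 601, 947, 997 ]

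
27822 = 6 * 4637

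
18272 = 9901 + 8371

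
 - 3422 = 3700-7122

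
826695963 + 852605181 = 1679301144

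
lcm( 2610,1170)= 33930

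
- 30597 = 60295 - 90892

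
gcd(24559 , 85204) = 1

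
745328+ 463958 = 1209286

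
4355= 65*67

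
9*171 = 1539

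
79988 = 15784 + 64204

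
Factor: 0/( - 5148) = 0^1  =  0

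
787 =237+550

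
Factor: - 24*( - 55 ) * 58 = 76560 =2^4*3^1*5^1 * 11^1*29^1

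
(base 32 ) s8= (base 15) 404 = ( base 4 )32020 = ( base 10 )904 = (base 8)1610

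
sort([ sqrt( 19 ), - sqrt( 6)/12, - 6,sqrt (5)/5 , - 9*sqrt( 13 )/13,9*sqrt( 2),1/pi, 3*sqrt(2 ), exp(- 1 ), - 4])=[- 6, - 4, - 9*sqrt( 13 ) /13, - sqrt( 6) /12, 1/pi, exp( - 1 ),  sqrt(5 )/5,3*sqrt(2), sqrt(19) , 9*sqrt (2 )]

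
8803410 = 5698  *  1545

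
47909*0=0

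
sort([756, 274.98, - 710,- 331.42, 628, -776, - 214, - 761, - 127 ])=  [ - 776  ,-761, - 710, - 331.42, - 214, - 127, 274.98,  628,  756 ] 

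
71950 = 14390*5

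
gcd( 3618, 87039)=9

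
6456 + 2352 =8808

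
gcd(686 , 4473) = 7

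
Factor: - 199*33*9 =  - 59103  =  - 3^3*11^1*199^1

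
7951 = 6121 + 1830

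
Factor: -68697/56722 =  - 2^( - 1 )*3^2*17^1*79^ (-1 )*359^( - 1) * 449^1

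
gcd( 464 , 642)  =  2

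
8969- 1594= 7375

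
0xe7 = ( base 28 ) 87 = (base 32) 77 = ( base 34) 6r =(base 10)231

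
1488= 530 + 958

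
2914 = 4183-1269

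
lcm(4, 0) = 0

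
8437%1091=800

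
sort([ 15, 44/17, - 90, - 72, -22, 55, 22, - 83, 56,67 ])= [ - 90,- 83, - 72, -22,44/17 , 15,22,55,56,67]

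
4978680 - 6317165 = - 1338485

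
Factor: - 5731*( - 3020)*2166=2^3*3^1*5^1*11^1*19^2*151^1*521^1= 37488304920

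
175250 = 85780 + 89470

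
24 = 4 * 6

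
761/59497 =761/59497 = 0.01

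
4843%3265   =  1578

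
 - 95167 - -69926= - 25241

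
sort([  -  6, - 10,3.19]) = [-10, - 6, 3.19]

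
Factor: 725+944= 1669= 1669^1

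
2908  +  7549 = 10457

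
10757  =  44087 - 33330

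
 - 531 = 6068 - 6599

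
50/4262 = 25/2131 = 0.01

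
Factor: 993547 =521^1*1907^1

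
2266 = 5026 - 2760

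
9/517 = 9/517 =0.02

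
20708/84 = 246  +  11/21 =246.52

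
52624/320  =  164  +  9/20 = 164.45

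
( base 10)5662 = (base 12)333a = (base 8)13036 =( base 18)h8a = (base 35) 4LR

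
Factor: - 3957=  - 3^1*1319^1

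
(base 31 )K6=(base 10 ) 626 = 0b1001110010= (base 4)21302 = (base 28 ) MA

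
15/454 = 15/454 = 0.03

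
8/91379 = 8/91379 = 0.00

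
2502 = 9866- 7364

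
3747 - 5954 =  - 2207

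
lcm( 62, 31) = 62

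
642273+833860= 1476133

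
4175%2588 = 1587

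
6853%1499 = 857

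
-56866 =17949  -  74815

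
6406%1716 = 1258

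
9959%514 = 193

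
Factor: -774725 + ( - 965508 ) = -1740233 = -11^1*281^1*563^1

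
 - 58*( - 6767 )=392486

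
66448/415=160 + 48/415 = 160.12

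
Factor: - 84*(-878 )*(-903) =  -2^3 * 3^2 * 7^2*43^1*439^1 = -66598056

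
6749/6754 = 6749/6754 = 1.00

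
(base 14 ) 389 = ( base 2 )1011000101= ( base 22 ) 1a5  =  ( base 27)Q7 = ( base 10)709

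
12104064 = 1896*6384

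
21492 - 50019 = -28527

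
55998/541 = 103 +275/541 = 103.51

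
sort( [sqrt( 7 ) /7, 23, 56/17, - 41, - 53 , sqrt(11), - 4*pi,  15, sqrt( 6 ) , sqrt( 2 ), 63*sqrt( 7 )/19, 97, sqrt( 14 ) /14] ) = [ - 53 , - 41, - 4*pi,sqrt( 14)/14,sqrt(7) /7, sqrt( 2 ) , sqrt( 6 ), 56/17,  sqrt ( 11 ),63*sqrt(7 )/19,15, 23,97 ]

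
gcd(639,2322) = 9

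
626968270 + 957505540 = 1584473810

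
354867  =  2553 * 139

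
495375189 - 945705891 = - 450330702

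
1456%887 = 569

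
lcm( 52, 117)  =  468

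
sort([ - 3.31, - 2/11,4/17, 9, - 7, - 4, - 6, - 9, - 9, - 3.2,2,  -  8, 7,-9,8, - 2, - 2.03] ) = [ - 9  , - 9, - 9, - 8, - 7, - 6, - 4,-3.31, - 3.2,-2.03, - 2, - 2/11,4/17,2,7,8,9]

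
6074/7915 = 6074/7915 =0.77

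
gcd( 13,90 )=1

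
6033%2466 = 1101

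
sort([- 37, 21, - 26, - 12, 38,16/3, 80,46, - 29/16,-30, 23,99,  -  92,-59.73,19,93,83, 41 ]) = [-92,  -  59.73,-37, -30, - 26, - 12 , - 29/16,  16/3  ,  19, 21, 23, 38 , 41,  46 , 80, 83,93, 99 ] 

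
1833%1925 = 1833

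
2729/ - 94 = - 2729/94=-29.03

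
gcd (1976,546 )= 26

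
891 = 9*99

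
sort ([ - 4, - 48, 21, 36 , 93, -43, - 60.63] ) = [ - 60.63, - 48,- 43,-4,21, 36 , 93 ] 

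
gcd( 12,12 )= 12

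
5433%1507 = 912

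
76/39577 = 4/2083=0.00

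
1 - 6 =-5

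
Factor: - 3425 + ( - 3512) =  - 6937 = - 7^1  *  991^1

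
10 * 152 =1520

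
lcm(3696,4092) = 114576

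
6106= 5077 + 1029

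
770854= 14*55061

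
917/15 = 61 + 2/15 = 61.13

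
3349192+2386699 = 5735891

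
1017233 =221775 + 795458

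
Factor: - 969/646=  - 3/2= - 2^( - 1)*3^1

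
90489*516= 46692324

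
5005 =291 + 4714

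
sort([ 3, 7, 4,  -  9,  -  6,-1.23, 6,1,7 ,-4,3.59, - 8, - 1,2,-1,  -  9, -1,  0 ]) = [ - 9, - 9, - 8,  -  6,  -  4,-1.23, - 1,-1, - 1,0,  1, 2, 3, 3.59,4,6, 7  ,  7]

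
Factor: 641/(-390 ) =-2^( - 1 ) * 3^( - 1 ) * 5^(-1)*13^( - 1)*641^1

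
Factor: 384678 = 2^1* 3^2*7^1*43^1*71^1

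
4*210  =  840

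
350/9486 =175/4743   =  0.04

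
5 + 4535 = 4540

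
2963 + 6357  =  9320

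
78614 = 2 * 39307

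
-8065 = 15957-24022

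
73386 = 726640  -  653254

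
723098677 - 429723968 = 293374709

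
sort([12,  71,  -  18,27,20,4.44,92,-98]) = [ - 98,  -  18,4.44,12,20, 27,71, 92]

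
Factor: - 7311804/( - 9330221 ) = 2^2*3^1*157^1*2521^ ( - 1 )*3701^( - 1 ) * 3881^1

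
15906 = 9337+6569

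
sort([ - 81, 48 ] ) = [-81, 48] 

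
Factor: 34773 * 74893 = 3^1*7^1*13^1*67^1*173^1*823^1  =  2604254289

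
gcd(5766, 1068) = 6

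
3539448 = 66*53628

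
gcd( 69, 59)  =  1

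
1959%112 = 55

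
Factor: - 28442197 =  -  7^2*563^1 * 1031^1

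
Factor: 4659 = 3^1*1553^1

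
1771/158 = 1771/158 = 11.21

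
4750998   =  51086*93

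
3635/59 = 3635/59 = 61.61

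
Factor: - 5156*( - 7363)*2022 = 2^3*3^1  *  37^1 * 199^1* 337^1*1289^1=76762455816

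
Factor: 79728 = 2^4 * 3^1*11^1*151^1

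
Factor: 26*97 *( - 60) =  - 2^3 * 3^1*5^1*13^1*97^1 = -151320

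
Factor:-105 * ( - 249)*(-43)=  - 1124235 = - 3^2*5^1 * 7^1*43^1*83^1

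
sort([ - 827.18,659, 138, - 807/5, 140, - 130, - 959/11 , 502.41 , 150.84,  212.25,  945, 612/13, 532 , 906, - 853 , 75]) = [ - 853, - 827.18, - 807/5, - 130, - 959/11, 612/13, 75,138, 140 , 150.84 , 212.25, 502.41 , 532,659 , 906, 945 ]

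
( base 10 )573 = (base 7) 1446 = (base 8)1075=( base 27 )L6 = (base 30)j3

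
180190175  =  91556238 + 88633937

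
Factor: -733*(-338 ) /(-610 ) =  - 123877/305=- 5^ (  -  1 )*13^2*61^ ( - 1 ) * 733^1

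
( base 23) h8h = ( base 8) 21752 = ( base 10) 9194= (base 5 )243234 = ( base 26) DFG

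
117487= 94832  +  22655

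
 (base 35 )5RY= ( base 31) 7C5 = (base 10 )7104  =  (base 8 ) 15700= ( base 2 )1101111000000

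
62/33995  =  62/33995  =  0.00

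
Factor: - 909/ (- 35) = 3^2*5^(-1) * 7^(-1)*101^1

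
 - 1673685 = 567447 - 2241132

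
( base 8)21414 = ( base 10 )8972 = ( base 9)13268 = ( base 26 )D72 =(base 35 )7BC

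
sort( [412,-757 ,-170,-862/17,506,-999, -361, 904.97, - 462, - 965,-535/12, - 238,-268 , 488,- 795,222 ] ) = [ - 999,  -  965, - 795, - 757, - 462, - 361,-268, - 238, -170  ,  -  862/17,-535/12, 222, 412,488,506,904.97]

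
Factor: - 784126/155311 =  - 2^1*7^1 * 13^( - 2)*919^ ( - 1)*56009^1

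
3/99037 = 3/99037 =0.00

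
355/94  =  355/94 = 3.78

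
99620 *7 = 697340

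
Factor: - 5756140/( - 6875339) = 2^2 *5^1 * 13^3 * 67^( - 1) * 89^(  -  1)*  131^1*1153^(-1)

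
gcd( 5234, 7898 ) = 2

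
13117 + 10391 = 23508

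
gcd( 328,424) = 8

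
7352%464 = 392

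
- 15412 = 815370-830782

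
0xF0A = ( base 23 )769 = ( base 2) 111100001010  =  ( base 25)640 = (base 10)3850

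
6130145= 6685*917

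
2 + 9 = 11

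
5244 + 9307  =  14551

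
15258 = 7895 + 7363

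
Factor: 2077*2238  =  4648326 = 2^1 * 3^1*31^1 * 67^1*373^1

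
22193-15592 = 6601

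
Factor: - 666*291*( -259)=2^1*3^3*7^1 * 37^2*97^1 = 50195754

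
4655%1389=488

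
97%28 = 13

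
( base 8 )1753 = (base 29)15h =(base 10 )1003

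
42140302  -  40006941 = 2133361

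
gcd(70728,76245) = 3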